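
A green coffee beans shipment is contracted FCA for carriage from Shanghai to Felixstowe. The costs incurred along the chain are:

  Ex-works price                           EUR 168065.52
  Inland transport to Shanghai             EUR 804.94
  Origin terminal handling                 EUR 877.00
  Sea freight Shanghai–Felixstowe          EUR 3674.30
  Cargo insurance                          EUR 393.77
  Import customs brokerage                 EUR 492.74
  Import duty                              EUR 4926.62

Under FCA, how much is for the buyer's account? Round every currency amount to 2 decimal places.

FCA: the seller delivers export-cleared goods to the carrier; the buyer bears costs from that point.
Seller's account: goods 168065.52 + inland to port 804.94 = 168870.46
Buyer's account: origin terminal 877.00 + freight 3674.30 + insurance 393.77 + brokerage 492.74 + duty 4926.62 = 10364.43

Buyer's account: EUR 10364.43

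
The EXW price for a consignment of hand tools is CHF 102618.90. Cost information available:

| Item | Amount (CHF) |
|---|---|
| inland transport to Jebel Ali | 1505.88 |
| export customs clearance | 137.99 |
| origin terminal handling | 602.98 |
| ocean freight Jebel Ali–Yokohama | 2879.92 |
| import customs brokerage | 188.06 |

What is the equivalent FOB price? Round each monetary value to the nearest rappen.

FOB price: CHF 104865.75

Not relevant to the conversion: freight, brokerage — on the buyer under both terms; not part of either seller's price.
From EXW to FOB, the seller additionally bears: inland to port, export clearance, origin terminal.
FOB price = 102618.90 + 1505.88 + 137.99 + 602.98 = 104865.75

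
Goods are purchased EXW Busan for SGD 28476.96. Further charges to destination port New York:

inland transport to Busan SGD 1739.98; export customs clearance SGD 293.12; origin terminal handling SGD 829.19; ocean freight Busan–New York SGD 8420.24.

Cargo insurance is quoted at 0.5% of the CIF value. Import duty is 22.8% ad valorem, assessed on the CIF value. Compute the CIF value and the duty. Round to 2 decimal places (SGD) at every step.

Let C be the CIF value. C = EXW price + pre-shipment costs + freight + 0.5% × C
C − 0.5% × C = 28476.96 + 1739.98 + 293.12 + 829.19 + 8420.24
0.995 × C = 39759.49
C = 39759.49 / 0.995 = 39959.29
Insurance premium = 0.5% × 39959.29 = 199.80
Import duty = 39959.29 × 22.8% = 9110.72

CIF value: SGD 39959.29; import duty: SGD 9110.72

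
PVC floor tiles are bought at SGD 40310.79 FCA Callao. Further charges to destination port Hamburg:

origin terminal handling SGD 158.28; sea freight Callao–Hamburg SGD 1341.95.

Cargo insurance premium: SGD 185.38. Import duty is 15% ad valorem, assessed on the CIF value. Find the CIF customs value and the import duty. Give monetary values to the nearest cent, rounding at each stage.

CIF value: SGD 41996.40; import duty: SGD 6299.46

CIF = FCA price + pre-shipment costs + freight + insurance
CIF = 40310.79 + 158.28 + 1341.95 + 185.38 = 41996.40
Import duty = 41996.40 × 15% = 6299.46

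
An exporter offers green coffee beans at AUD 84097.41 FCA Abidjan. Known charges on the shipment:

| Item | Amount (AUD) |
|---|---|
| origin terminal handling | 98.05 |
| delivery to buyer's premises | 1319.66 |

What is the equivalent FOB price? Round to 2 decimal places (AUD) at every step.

Not relevant to the conversion: delivery — on the buyer under both terms; not part of either seller's price.
From FCA to FOB, the seller additionally bears: origin terminal.
FOB price = 84097.41 + 98.05 = 84195.46

FOB price: AUD 84195.46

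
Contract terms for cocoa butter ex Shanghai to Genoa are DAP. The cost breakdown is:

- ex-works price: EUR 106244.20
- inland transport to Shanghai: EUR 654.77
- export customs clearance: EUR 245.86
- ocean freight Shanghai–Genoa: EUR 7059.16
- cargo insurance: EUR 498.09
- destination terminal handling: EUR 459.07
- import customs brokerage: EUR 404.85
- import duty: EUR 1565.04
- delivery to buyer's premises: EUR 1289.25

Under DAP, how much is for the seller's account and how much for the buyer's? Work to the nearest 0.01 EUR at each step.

Seller: EUR 116450.40; buyer: EUR 1969.89

DAP: the seller bears all costs to the named destination except import duty and clearance.
Seller's account: goods 106244.20 + inland to port 654.77 + export clearance 245.86 + freight 7059.16 + insurance 498.09 + destination terminal 459.07 + delivery 1289.25 = 116450.40
Buyer's account: brokerage 404.85 + duty 1565.04 = 1969.89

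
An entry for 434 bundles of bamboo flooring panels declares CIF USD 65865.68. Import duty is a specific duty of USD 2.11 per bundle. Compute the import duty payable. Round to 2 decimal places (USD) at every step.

Import duty = 434 × 2.11 = 915.74

Import duty: USD 915.74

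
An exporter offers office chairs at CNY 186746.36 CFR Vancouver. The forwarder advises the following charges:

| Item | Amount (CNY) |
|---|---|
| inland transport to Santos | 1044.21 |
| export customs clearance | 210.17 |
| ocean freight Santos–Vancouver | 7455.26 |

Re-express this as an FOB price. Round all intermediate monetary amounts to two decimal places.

FOB price: CNY 179291.10

Not relevant to the conversion: export clearance, inland to port — on the seller under both CFR and FOB; already in the CFR price and stays in the FOB price.
From CFR to FOB, the seller no longer bears: freight.
FOB price = 186746.36 − 7455.26 = 179291.10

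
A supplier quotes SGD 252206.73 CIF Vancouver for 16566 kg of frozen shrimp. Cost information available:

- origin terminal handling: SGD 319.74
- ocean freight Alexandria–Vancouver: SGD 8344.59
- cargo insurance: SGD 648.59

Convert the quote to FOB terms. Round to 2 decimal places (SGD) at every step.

Not relevant to the conversion: origin terminal — on the seller under both CIF and FOB; already in the CIF price and stays in the FOB price.
From CIF to FOB, the seller no longer bears: freight, insurance.
FOB price = 252206.73 − 8344.59 − 648.59 = 243213.55

FOB price: SGD 243213.55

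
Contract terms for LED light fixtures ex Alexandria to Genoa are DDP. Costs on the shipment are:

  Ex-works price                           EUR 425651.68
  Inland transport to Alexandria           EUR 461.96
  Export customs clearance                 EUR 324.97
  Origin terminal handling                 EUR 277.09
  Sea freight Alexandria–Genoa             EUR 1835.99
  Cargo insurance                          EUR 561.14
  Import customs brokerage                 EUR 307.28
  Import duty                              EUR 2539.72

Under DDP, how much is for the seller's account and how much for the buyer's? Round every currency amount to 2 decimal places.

DDP: the seller bears all costs including import duty.
Seller's account: goods 425651.68 + inland to port 461.96 + export clearance 324.97 + origin terminal 277.09 + freight 1835.99 + insurance 561.14 + brokerage 307.28 + duty 2539.72 = 431959.83
Buyer's account: 0.00

Seller: EUR 431959.83; buyer: EUR 0.00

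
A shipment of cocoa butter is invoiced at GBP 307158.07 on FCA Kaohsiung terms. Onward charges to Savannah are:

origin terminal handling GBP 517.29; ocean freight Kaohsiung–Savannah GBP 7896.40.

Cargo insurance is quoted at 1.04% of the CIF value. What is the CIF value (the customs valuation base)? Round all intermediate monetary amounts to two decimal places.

CIF value: GBP 318888.20

Let C be the CIF value. C = FCA price + pre-shipment costs + freight + 1.04% × C
C − 1.04% × C = 307158.07 + 517.29 + 7896.40
0.9896 × C = 315571.76
C = 315571.76 / 0.9896 = 318888.20
Insurance premium = 1.04% × 318888.20 = 3316.44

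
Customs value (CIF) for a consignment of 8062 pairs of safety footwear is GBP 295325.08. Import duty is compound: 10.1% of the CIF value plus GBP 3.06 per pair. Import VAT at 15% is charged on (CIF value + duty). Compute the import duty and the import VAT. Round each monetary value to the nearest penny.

Ad valorem component: 295325.08 × 10.1% = 29827.83
Specific component: 8062 × 3.06 = 24669.72
Import duty = 29827.83 + 24669.72 = 54497.55
VAT base = CIF + duty = 295325.08 + 54497.55 = 349822.63
Import VAT = 349822.63 × 15% = 52473.39

Import duty: GBP 54497.55; import VAT: GBP 52473.39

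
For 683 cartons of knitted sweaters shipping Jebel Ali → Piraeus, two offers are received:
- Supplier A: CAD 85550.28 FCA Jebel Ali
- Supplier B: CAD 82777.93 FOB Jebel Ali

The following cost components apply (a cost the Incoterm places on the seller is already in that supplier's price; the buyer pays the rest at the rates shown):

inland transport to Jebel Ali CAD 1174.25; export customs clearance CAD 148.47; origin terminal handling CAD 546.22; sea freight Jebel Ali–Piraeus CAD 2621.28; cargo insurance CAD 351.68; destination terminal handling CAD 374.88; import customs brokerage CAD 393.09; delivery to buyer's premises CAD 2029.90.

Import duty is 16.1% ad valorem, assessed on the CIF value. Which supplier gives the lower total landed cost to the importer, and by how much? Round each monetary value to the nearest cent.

Supplier B is cheaper by CAD 3852.86

Supplier A (FCA):
CIF value = FCA price + origin terminal + freight + insurance = 85550.28 + 546.22 + 2621.28 + 351.68 = 89069.46
Import duty = 89069.46 × 16.1% = 14340.18
Buyer bears (A): 546.22 + 2621.28 + 351.68 + 374.88 + 393.09 + 2029.90 = 6317.05
Landed cost (A) = invoice 85550.28 + 6317.05 + duty 14340.18 = 106207.51
Supplier B (FOB):
CIF value = FOB price + freight + insurance = 82777.93 + 2621.28 + 351.68 = 85750.89
Import duty = 85750.89 × 16.1% = 13805.89
Buyer bears (B): 2621.28 + 351.68 + 374.88 + 393.09 + 2029.90 = 5770.83
Landed cost (B) = invoice 82777.93 + 5770.83 + duty 13805.89 = 102354.65
Difference = |106207.51 − 102354.65| = 3852.86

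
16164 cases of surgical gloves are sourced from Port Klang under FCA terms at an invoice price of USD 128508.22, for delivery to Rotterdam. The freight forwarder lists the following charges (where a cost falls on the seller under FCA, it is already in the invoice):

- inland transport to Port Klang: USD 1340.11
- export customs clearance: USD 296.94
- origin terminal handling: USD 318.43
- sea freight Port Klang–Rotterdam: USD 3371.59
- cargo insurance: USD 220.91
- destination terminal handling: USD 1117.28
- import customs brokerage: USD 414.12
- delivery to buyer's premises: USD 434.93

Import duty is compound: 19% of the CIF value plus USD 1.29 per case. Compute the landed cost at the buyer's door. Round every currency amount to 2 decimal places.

Total landed cost: USD 180396.68

FCA: the seller delivers export-cleared goods to the carrier; the buyer bears costs from that point.
Already in the invoice (seller's account under FCA): inland to port, export clearance — exclude.
CIF value = FCA price + origin terminal + freight + insurance = 128508.22 + 318.43 + 3371.59 + 220.91 = 132419.15
Ad valorem component: 132419.15 × 19% = 25159.64
Specific component: 16164 × 1.29 = 20851.56
Import duty = 25159.64 + 20851.56 = 46011.20
Buyer bears: origin terminal 318.43 + freight 3371.59 + insurance 220.91 + destination terminal 1117.28 + brokerage 414.12 + delivery 434.93 + duty 46011.20 = 51888.46
Landed cost = invoice 128508.22 + 51888.46 = 180396.68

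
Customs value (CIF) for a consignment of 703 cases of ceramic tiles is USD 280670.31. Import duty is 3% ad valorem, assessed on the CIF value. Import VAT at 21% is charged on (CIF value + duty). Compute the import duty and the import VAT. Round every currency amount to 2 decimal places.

Import duty: USD 8420.11; import VAT: USD 60708.99

Import duty = 280670.31 × 3% = 8420.11
VAT base = CIF + duty = 280670.31 + 8420.11 = 289090.42
Import VAT = 289090.42 × 21% = 60708.99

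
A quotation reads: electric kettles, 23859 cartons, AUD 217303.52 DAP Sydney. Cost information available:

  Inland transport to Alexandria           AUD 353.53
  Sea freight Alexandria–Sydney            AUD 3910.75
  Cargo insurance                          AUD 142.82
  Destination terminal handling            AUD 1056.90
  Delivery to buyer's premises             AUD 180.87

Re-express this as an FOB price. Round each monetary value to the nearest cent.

Not relevant to the conversion: inland to port — on the seller under both DAP and FOB; already in the DAP price and stays in the FOB price.
From DAP to FOB, the seller no longer bears: freight, insurance, destination terminal, delivery.
FOB price = 217303.52 − 3910.75 − 142.82 − 1056.90 − 180.87 = 212012.18

FOB price: AUD 212012.18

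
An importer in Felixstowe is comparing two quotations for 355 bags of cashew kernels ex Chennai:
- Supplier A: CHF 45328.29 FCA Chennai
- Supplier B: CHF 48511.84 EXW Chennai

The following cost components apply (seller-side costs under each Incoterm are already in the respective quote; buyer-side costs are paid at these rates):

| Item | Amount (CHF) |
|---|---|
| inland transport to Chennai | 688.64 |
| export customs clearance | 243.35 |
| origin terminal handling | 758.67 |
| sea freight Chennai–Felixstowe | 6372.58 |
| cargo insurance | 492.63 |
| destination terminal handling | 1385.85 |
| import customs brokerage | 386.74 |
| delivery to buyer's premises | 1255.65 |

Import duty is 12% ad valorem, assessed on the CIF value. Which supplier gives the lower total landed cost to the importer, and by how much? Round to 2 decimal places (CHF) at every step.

Supplier A is cheaper by CHF 4609.41

Supplier A (FCA):
CIF value = FCA price + origin terminal + freight + insurance = 45328.29 + 758.67 + 6372.58 + 492.63 = 52952.17
Import duty = 52952.17 × 12% = 6354.26
Buyer bears (A): 758.67 + 6372.58 + 492.63 + 1385.85 + 386.74 + 1255.65 = 10652.12
Landed cost (A) = invoice 45328.29 + 10652.12 + duty 6354.26 = 62334.67
Supplier B (EXW):
CIF value = EXW price + inland to port + export clearance + origin terminal + freight + insurance = 48511.84 + 688.64 + 243.35 + 758.67 + 6372.58 + 492.63 = 57067.71
Import duty = 57067.71 × 12% = 6848.13
Buyer bears (B): 688.64 + 243.35 + 758.67 + 6372.58 + 492.63 + 1385.85 + 386.74 + 1255.65 = 11584.11
Landed cost (B) = invoice 48511.84 + 11584.11 + duty 6848.13 = 66944.08
Difference = |62334.67 − 66944.08| = 4609.41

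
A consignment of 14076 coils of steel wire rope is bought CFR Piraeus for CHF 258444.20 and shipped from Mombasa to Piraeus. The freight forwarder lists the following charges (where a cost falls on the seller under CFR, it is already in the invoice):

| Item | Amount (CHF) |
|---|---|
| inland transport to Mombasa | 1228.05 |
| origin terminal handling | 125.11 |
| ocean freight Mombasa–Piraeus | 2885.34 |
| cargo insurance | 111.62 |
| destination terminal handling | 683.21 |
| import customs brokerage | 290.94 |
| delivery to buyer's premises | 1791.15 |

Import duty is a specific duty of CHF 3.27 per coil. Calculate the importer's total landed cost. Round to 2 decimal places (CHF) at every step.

CFR: the seller pays costs through ocean freight to the destination port, but not insurance.
Already in the invoice (seller's account under CFR): inland to port, origin terminal, freight — exclude.
CIF value = CFR price + insurance = 258444.20 + 111.62 = 258555.82
Import duty = 14076 × 3.27 = 46028.52
Buyer bears: insurance 111.62 + destination terminal 683.21 + brokerage 290.94 + delivery 1791.15 + duty 46028.52 = 48905.44
Landed cost = invoice 258444.20 + 48905.44 = 307349.64

Total landed cost: CHF 307349.64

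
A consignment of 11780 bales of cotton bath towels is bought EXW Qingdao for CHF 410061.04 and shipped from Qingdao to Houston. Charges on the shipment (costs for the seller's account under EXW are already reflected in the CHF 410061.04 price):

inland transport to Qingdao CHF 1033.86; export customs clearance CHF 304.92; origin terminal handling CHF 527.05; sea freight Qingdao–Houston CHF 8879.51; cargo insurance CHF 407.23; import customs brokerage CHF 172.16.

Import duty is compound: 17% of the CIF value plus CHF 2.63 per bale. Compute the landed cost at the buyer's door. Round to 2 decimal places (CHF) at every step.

Total landed cost: CHF 523973.48

EXW: the seller makes goods available at their premises; the buyer bears all onward costs.
CIF value = EXW price + inland to port + export clearance + origin terminal + freight + insurance = 410061.04 + 1033.86 + 304.92 + 527.05 + 8879.51 + 407.23 = 421213.61
Ad valorem component: 421213.61 × 17% = 71606.31
Specific component: 11780 × 2.63 = 30981.40
Import duty = 71606.31 + 30981.40 = 102587.71
Buyer bears: inland to port 1033.86 + export clearance 304.92 + origin terminal 527.05 + freight 8879.51 + insurance 407.23 + brokerage 172.16 + duty 102587.71 = 113912.44
Landed cost = invoice 410061.04 + 113912.44 = 523973.48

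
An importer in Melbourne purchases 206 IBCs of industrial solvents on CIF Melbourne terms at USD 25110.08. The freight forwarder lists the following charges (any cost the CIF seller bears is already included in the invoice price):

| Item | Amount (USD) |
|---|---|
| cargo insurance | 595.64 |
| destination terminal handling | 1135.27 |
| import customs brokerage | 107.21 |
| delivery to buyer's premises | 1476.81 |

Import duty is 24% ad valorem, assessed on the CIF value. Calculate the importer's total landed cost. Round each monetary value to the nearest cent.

Total landed cost: USD 33855.79

CIF: the seller pays costs through ocean freight and marine insurance to the destination port.
Already in the invoice (seller's account under CIF): insurance — exclude.
The CIF price already equals the CIF value: 25110.08
Import duty = 25110.08 × 24% = 6026.42
Buyer bears: destination terminal 1135.27 + brokerage 107.21 + delivery 1476.81 + duty 6026.42 = 8745.71
Landed cost = invoice 25110.08 + 8745.71 = 33855.79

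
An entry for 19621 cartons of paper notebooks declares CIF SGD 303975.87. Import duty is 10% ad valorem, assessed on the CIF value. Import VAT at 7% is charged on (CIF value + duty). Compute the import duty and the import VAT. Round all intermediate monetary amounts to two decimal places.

Import duty: SGD 30397.59; import VAT: SGD 23406.14

Import duty = 303975.87 × 10% = 30397.59
VAT base = CIF + duty = 303975.87 + 30397.59 = 334373.46
Import VAT = 334373.46 × 7% = 23406.14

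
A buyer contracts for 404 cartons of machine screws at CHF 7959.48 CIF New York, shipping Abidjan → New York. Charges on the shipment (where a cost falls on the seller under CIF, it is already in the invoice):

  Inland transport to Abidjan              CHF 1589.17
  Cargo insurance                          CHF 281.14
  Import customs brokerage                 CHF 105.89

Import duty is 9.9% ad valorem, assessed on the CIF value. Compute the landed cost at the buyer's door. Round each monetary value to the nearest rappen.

CIF: the seller pays costs through ocean freight and marine insurance to the destination port.
Already in the invoice (seller's account under CIF): inland to port, insurance — exclude.
The CIF price already equals the CIF value: 7959.48
Import duty = 7959.48 × 9.9% = 787.99
Buyer bears: brokerage 105.89 + duty 787.99 = 893.88
Landed cost = invoice 7959.48 + 893.88 = 8853.36

Total landed cost: CHF 8853.36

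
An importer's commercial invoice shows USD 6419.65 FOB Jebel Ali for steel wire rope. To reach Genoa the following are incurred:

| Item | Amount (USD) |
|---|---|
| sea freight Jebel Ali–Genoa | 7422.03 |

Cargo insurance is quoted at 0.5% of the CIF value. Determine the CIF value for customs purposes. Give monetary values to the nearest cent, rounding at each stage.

Let C be the CIF value. C = FOB price + freight + 0.5% × C
C − 0.5% × C = 6419.65 + 7422.03
0.995 × C = 13841.68
C = 13841.68 / 0.995 = 13911.24
Insurance premium = 0.5% × 13911.24 = 69.56

CIF value: USD 13911.24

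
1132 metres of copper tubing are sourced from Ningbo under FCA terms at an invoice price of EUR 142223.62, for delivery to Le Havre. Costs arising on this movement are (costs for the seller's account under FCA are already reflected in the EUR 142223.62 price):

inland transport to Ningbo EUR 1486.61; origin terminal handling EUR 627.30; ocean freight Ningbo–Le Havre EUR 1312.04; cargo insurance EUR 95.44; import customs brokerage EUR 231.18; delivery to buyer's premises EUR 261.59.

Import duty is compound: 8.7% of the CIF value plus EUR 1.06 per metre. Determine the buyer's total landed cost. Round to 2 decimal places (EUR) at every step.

FCA: the seller delivers export-cleared goods to the carrier; the buyer bears costs from that point.
Already in the invoice (seller's account under FCA): inland to port — exclude.
CIF value = FCA price + origin terminal + freight + insurance = 142223.62 + 627.30 + 1312.04 + 95.44 = 144258.40
Ad valorem component: 144258.40 × 8.7% = 12550.48
Specific component: 1132 × 1.06 = 1199.92
Import duty = 12550.48 + 1199.92 = 13750.40
Buyer bears: origin terminal 627.30 + freight 1312.04 + insurance 95.44 + brokerage 231.18 + delivery 261.59 + duty 13750.40 = 16277.95
Landed cost = invoice 142223.62 + 16277.95 = 158501.57

Total landed cost: EUR 158501.57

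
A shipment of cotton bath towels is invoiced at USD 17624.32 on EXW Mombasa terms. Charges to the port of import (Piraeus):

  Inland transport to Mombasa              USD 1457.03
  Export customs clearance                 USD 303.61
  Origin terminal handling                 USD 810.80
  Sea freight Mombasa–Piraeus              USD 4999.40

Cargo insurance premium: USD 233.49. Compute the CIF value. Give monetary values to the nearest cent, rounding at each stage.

CIF = EXW price + pre-shipment costs + freight + insurance
CIF = 17624.32 + 1457.03 + 303.61 + 810.80 + 4999.40 + 233.49 = 25428.65

CIF value: USD 25428.65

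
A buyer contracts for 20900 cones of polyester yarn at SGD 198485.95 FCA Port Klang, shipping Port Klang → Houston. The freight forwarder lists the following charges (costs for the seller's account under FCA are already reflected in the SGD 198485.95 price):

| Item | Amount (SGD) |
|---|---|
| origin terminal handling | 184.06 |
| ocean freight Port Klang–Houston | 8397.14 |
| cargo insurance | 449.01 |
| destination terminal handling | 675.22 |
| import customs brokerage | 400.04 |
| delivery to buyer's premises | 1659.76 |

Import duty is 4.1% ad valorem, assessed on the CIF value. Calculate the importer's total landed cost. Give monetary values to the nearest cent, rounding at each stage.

FCA: the seller delivers export-cleared goods to the carrier; the buyer bears costs from that point.
CIF value = FCA price + origin terminal + freight + insurance = 198485.95 + 184.06 + 8397.14 + 449.01 = 207516.16
Import duty = 207516.16 × 4.1% = 8508.16
Buyer bears: origin terminal 184.06 + freight 8397.14 + insurance 449.01 + destination terminal 675.22 + brokerage 400.04 + delivery 1659.76 + duty 8508.16 = 20273.39
Landed cost = invoice 198485.95 + 20273.39 = 218759.34

Total landed cost: SGD 218759.34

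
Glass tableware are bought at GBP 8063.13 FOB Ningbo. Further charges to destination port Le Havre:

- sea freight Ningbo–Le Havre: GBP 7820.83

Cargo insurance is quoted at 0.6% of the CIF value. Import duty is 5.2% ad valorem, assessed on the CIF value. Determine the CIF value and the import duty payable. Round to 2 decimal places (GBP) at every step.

Let C be the CIF value. C = FOB price + freight + 0.6% × C
C − 0.6% × C = 8063.13 + 7820.83
0.994 × C = 15883.96
C = 15883.96 / 0.994 = 15979.84
Insurance premium = 0.6% × 15979.84 = 95.88
Import duty = 15979.84 × 5.2% = 830.95

CIF value: GBP 15979.84; import duty: GBP 830.95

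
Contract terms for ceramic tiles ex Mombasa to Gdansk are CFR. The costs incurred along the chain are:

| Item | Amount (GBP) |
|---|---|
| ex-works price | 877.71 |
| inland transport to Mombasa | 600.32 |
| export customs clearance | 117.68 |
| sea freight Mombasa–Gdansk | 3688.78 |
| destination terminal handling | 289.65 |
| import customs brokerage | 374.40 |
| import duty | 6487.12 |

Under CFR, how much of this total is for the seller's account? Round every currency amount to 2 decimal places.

Seller's account: GBP 5284.49

CFR: the seller pays costs through ocean freight to the destination port, but not insurance.
Seller's account: goods 877.71 + inland to port 600.32 + export clearance 117.68 + freight 3688.78 = 5284.49
Buyer's account: destination terminal 289.65 + brokerage 374.40 + duty 6487.12 = 7151.17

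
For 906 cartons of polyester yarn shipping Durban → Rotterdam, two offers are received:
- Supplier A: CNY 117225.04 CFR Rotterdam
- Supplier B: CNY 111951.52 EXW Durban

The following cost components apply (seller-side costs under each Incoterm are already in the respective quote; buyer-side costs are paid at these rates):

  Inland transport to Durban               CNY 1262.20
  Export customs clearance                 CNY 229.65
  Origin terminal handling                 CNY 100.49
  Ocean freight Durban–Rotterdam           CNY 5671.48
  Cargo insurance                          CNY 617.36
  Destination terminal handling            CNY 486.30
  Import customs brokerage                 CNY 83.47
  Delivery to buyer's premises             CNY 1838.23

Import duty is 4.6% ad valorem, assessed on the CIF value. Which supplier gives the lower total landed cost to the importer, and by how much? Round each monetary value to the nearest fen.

Supplier A is cheaper by CNY 2081.85

Supplier A (CFR):
CIF value = CFR price + insurance = 117225.04 + 617.36 = 117842.40
Import duty = 117842.40 × 4.6% = 5420.75
Buyer bears (A): 617.36 + 486.30 + 83.47 + 1838.23 = 3025.36
Landed cost (A) = invoice 117225.04 + 3025.36 + duty 5420.75 = 125671.15
Supplier B (EXW):
CIF value = EXW price + inland to port + export clearance + origin terminal + freight + insurance = 111951.52 + 1262.20 + 229.65 + 100.49 + 5671.48 + 617.36 = 119832.70
Import duty = 119832.70 × 4.6% = 5512.30
Buyer bears (B): 1262.20 + 229.65 + 100.49 + 5671.48 + 617.36 + 486.30 + 83.47 + 1838.23 = 10289.18
Landed cost (B) = invoice 111951.52 + 10289.18 + duty 5512.30 = 127753.00
Difference = |125671.15 − 127753.00| = 2081.85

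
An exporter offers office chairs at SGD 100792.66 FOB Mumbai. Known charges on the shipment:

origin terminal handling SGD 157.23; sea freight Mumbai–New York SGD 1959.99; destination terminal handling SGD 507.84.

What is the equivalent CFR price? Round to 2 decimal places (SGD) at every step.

CFR price: SGD 102752.65

Not relevant to the conversion: origin terminal — on the seller under both FOB and CFR; already in the FOB price and stays in the CFR price. destination terminal — on the buyer under both terms; not part of either seller's price.
From FOB to CFR, the seller additionally bears: freight.
CFR price = 100792.66 + 1959.99 = 102752.65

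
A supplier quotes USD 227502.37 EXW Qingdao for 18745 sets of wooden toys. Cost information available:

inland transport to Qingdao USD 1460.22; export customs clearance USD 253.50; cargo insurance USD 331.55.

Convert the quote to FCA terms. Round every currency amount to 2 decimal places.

FCA price: USD 229216.09

Not relevant to the conversion: insurance — on the buyer under both terms; not part of either seller's price.
From EXW to FCA, the seller additionally bears: inland to port, export clearance.
FCA price = 227502.37 + 1460.22 + 253.50 = 229216.09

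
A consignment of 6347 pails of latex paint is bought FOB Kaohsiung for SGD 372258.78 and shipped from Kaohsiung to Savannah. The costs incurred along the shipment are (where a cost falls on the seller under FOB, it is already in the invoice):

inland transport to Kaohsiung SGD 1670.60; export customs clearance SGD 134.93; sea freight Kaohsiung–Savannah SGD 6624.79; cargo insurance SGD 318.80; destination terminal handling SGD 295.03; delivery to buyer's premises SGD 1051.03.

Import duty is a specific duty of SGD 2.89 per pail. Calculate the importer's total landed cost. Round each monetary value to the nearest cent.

FOB: the seller bears costs until goods are on board at the origin port; the buyer bears freight, insurance and all costs thereafter.
Already in the invoice (seller's account under FOB): inland to port, export clearance — exclude.
CIF value = FOB price + freight + insurance = 372258.78 + 6624.79 + 318.80 = 379202.37
Import duty = 6347 × 2.89 = 18342.83
Buyer bears: freight 6624.79 + insurance 318.80 + destination terminal 295.03 + delivery 1051.03 + duty 18342.83 = 26632.48
Landed cost = invoice 372258.78 + 26632.48 = 398891.26

Total landed cost: SGD 398891.26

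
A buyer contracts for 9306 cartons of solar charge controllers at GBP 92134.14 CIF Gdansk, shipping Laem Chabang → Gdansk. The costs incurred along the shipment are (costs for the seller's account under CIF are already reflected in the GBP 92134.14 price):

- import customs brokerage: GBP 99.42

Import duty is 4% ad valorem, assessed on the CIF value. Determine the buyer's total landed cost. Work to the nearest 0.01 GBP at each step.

Total landed cost: GBP 95918.93

CIF: the seller pays costs through ocean freight and marine insurance to the destination port.
The CIF price already equals the CIF value: 92134.14
Import duty = 92134.14 × 4% = 3685.37
Buyer bears: brokerage 99.42 + duty 3685.37 = 3784.79
Landed cost = invoice 92134.14 + 3784.79 = 95918.93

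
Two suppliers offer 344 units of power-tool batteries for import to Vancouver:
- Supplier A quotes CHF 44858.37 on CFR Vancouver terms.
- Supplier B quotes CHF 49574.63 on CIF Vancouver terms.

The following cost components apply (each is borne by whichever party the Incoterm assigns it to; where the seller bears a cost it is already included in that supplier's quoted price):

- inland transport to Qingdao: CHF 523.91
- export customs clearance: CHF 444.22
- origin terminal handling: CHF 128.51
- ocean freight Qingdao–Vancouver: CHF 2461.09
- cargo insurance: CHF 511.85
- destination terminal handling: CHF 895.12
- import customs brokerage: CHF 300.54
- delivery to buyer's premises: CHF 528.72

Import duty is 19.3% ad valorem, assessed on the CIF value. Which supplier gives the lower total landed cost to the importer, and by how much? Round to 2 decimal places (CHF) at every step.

Supplier A (CFR):
CIF value = CFR price + insurance = 44858.37 + 511.85 = 45370.22
Import duty = 45370.22 × 19.3% = 8756.45
Buyer bears (A): 511.85 + 895.12 + 300.54 + 528.72 = 2236.23
Landed cost (A) = invoice 44858.37 + 2236.23 + duty 8756.45 = 55851.05
Supplier B (CIF):
The CIF price already equals the CIF value: 49574.63
Import duty = 49574.63 × 19.3% = 9567.90
Buyer bears (B): 895.12 + 300.54 + 528.72 = 1724.38
Landed cost (B) = invoice 49574.63 + 1724.38 + duty 9567.90 = 60866.91
Difference = |55851.05 − 60866.91| = 5015.86

Supplier A is cheaper by CHF 5015.86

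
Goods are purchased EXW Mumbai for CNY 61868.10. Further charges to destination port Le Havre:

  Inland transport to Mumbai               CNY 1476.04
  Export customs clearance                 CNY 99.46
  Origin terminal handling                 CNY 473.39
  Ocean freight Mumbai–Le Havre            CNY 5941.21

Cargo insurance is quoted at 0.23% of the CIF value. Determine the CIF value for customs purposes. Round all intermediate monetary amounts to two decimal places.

Let C be the CIF value. C = EXW price + pre-shipment costs + freight + 0.23% × C
C − 0.23% × C = 61868.10 + 1476.04 + 99.46 + 473.39 + 5941.21
0.9977 × C = 69858.20
C = 69858.20 / 0.9977 = 70019.24
Insurance premium = 0.23% × 70019.24 = 161.04

CIF value: CNY 70019.24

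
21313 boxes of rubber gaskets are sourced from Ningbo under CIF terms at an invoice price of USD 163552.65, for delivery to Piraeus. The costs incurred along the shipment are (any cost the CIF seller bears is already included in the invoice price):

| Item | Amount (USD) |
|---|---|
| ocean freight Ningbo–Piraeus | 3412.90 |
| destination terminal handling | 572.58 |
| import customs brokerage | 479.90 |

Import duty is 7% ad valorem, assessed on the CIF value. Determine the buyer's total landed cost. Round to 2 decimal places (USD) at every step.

Total landed cost: USD 176053.82

CIF: the seller pays costs through ocean freight and marine insurance to the destination port.
Already in the invoice (seller's account under CIF): freight — exclude.
The CIF price already equals the CIF value: 163552.65
Import duty = 163552.65 × 7% = 11448.69
Buyer bears: destination terminal 572.58 + brokerage 479.90 + duty 11448.69 = 12501.17
Landed cost = invoice 163552.65 + 12501.17 = 176053.82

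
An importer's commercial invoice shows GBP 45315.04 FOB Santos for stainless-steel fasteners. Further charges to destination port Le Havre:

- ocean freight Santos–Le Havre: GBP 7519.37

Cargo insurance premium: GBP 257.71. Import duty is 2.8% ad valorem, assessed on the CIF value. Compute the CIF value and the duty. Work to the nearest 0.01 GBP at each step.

CIF = FOB price + freight + insurance
CIF = 45315.04 + 7519.37 + 257.71 = 53092.12
Import duty = 53092.12 × 2.8% = 1486.58

CIF value: GBP 53092.12; import duty: GBP 1486.58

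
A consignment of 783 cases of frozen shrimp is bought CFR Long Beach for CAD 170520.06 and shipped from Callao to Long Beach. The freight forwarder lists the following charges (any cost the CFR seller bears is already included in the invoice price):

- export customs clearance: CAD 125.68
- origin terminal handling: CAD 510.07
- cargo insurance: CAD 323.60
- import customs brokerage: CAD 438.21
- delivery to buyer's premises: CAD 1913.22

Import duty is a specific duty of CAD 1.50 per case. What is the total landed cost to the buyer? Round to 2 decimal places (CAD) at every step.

CFR: the seller pays costs through ocean freight to the destination port, but not insurance.
Already in the invoice (seller's account under CFR): export clearance, origin terminal — exclude.
CIF value = CFR price + insurance = 170520.06 + 323.60 = 170843.66
Import duty = 783 × 1.50 = 1174.50
Buyer bears: insurance 323.60 + brokerage 438.21 + delivery 1913.22 + duty 1174.50 = 3849.53
Landed cost = invoice 170520.06 + 3849.53 = 174369.59

Total landed cost: CAD 174369.59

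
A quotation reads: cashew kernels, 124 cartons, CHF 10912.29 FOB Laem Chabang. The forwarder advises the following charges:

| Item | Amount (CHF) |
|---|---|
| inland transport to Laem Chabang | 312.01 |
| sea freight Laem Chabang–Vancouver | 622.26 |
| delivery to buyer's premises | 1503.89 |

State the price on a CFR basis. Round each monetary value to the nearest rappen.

CFR price: CHF 11534.55

Not relevant to the conversion: inland to port — on the seller under both FOB and CFR; already in the FOB price and stays in the CFR price. delivery — on the buyer under both terms; not part of either seller's price.
From FOB to CFR, the seller additionally bears: freight.
CFR price = 10912.29 + 622.26 = 11534.55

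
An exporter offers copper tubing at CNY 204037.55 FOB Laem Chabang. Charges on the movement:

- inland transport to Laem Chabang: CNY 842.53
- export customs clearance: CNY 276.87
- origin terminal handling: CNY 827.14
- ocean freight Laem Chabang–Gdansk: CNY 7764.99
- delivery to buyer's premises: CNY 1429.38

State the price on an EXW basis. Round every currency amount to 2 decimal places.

EXW price: CNY 202091.01

Not relevant to the conversion: delivery, freight — on the buyer under both terms; not part of either seller's price.
From FOB to EXW, the seller no longer bears: inland to port, export clearance, origin terminal.
EXW price = 204037.55 − 842.53 − 276.87 − 827.14 = 202091.01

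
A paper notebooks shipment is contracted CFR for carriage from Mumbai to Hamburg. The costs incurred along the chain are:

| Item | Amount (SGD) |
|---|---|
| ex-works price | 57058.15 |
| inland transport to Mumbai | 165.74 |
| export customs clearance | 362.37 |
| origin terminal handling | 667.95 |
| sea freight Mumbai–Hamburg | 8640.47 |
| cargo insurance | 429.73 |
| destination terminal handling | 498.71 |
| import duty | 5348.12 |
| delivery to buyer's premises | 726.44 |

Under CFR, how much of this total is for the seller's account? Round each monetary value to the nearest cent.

CFR: the seller pays costs through ocean freight to the destination port, but not insurance.
Seller's account: goods 57058.15 + inland to port 165.74 + export clearance 362.37 + origin terminal 667.95 + freight 8640.47 = 66894.68
Buyer's account: insurance 429.73 + destination terminal 498.71 + duty 5348.12 + delivery 726.44 = 7003.00

Seller's account: SGD 66894.68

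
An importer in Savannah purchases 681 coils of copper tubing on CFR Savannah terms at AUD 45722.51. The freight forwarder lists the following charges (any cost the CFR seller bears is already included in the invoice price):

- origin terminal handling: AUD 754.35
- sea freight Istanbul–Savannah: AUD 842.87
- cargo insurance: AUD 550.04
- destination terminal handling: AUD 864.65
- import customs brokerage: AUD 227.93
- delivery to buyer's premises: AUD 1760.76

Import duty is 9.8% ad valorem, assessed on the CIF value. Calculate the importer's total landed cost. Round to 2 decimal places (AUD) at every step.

Total landed cost: AUD 53660.60

CFR: the seller pays costs through ocean freight to the destination port, but not insurance.
Already in the invoice (seller's account under CFR): origin terminal, freight — exclude.
CIF value = CFR price + insurance = 45722.51 + 550.04 = 46272.55
Import duty = 46272.55 × 9.8% = 4534.71
Buyer bears: insurance 550.04 + destination terminal 864.65 + brokerage 227.93 + delivery 1760.76 + duty 4534.71 = 7938.09
Landed cost = invoice 45722.51 + 7938.09 = 53660.60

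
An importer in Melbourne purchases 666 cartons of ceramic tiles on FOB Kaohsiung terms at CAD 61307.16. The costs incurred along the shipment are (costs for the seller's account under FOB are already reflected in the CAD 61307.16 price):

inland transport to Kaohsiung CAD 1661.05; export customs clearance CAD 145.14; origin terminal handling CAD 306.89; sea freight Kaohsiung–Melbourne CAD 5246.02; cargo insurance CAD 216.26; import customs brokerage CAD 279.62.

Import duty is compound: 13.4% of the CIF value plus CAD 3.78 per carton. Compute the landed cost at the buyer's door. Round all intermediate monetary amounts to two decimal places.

Total landed cost: CAD 78513.64

FOB: the seller bears costs until goods are on board at the origin port; the buyer bears freight, insurance and all costs thereafter.
Already in the invoice (seller's account under FOB): inland to port, export clearance, origin terminal — exclude.
CIF value = FOB price + freight + insurance = 61307.16 + 5246.02 + 216.26 = 66769.44
Ad valorem component: 66769.44 × 13.4% = 8947.10
Specific component: 666 × 3.78 = 2517.48
Import duty = 8947.10 + 2517.48 = 11464.58
Buyer bears: freight 5246.02 + insurance 216.26 + brokerage 279.62 + duty 11464.58 = 17206.48
Landed cost = invoice 61307.16 + 17206.48 = 78513.64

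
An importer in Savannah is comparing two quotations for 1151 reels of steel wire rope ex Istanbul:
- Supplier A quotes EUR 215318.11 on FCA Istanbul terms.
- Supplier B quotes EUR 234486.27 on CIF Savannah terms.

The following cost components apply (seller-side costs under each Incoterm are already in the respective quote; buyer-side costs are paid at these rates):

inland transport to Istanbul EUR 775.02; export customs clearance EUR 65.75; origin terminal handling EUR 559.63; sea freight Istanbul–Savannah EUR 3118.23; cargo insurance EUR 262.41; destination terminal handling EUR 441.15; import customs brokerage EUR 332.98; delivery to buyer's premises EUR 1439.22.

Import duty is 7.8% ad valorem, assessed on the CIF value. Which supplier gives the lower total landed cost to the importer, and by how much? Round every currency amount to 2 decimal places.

Supplier A is cheaper by EUR 16415.67

Supplier A (FCA):
CIF value = FCA price + origin terminal + freight + insurance = 215318.11 + 559.63 + 3118.23 + 262.41 = 219258.38
Import duty = 219258.38 × 7.8% = 17102.15
Buyer bears (A): 559.63 + 3118.23 + 262.41 + 441.15 + 332.98 + 1439.22 = 6153.62
Landed cost (A) = invoice 215318.11 + 6153.62 + duty 17102.15 = 238573.88
Supplier B (CIF):
The CIF price already equals the CIF value: 234486.27
Import duty = 234486.27 × 7.8% = 18289.93
Buyer bears (B): 441.15 + 332.98 + 1439.22 = 2213.35
Landed cost (B) = invoice 234486.27 + 2213.35 + duty 18289.93 = 254989.55
Difference = |238573.88 − 254989.55| = 16415.67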